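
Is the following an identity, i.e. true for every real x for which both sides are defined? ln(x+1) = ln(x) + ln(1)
Claim: ln(x+1) = ln(x) + ln(1).
Test a specific point where both sides are defined: x = 1/2.
LHS = ln(x+1) ≈ 0.4055
RHS = ln(x) + ln(1) ≈ -0.6931
Since 0.4055 ≠ -0.6931, the equation fails at this point, so it cannot hold for every real x for which both sides are defined.
ln(1) = 0, so the right side is just ln(x), which differs from ln(x+1).

Conclusion: No, this is NOT an identity.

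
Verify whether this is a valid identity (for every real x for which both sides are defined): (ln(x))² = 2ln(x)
Claim: (ln(x))² = 2ln(x).
Test a specific point where both sides are defined: x = 1/2.
LHS = (ln(x))² ≈ 0.4805
RHS = 2ln(x) ≈ -1.3863
Since 0.4805 ≠ -1.3863, the equation fails at this point, so it cannot hold for every real x for which both sides are defined.
2ln(x) equals ln(x²), which is not the same as (ln x)².

Conclusion: No, this is NOT an identity.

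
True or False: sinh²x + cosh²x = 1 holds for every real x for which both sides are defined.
False.

Claim: sinh²x + cosh²x = 1.
Test a specific point where both sides are defined: x = 3.
LHS = sinh²x + cosh²x ≈ 201.7156
RHS = 1 ≈ 1.0000
Since 201.7156 ≠ 1.0000, the equation fails at this point, so it cannot hold for every real x for which both sides are defined.
The correct hyperbolic identity is cosh²x - sinh²x = 1 (a difference); the sum sinh²x + cosh²x equals cosh(2x).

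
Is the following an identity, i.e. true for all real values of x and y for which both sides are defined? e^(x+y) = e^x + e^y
No, this is NOT an identity.

Claim: e^(x+y) = e^x + e^y.
Test a specific point where both sides are defined: x = 5, y = 3/2.
LHS = e^(x+y) ≈ 665.1416
RHS = e^x + e^y ≈ 152.8948
Since 665.1416 ≠ 152.8948, the equation fails at this point, so it cannot hold for all real values of x and y for which both sides are defined.
The correct rule is e^(x+y) = e^x · e^y (a product, not a sum).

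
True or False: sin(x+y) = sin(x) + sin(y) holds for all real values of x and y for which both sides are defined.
Claim: sin(x+y) = sin(x) + sin(y).
Test a specific point where both sides are defined: x = -π/4, y = π/6.
LHS = sin(x+y) ≈ -0.2588
RHS = sin(x) + sin(y) ≈ -0.2071
Since -0.2588 ≠ -0.2071, the equation fails at this point, so it cannot hold for all real values of x and y for which both sides are defined.
The correct expansion is sin(x+y) = sin(x)cos(y) + cos(x)sin(y); sine is not additive.

Conclusion: False.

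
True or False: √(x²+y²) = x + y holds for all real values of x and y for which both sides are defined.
Claim: √(x²+y²) = x + y.
Test a specific point where both sides are defined: x = -3, y = 1.
LHS = √(x²+y²) ≈ 3.1623
RHS = x + y ≈ -2.0000
Since 3.1623 ≠ -2.0000, the equation fails at this point, so it cannot hold for all real values of x and y for which both sides are defined.
(x+y)² = x² + 2xy + y², not x² + y², so the square root does not split this way.

Conclusion: False.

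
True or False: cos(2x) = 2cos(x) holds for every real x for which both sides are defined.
False.

Claim: cos(2x) = 2cos(x).
Test a specific point where both sides are defined: x = -π/3.
LHS = cos(2x) ≈ -0.5000
RHS = 2cos(x) ≈ 1.0000
Since -0.5000 ≠ 1.0000, the equation fails at this point, so it cannot hold for every real x for which both sides are defined.
The correct double-angle formula is cos(2x) = cos²x - sin²x.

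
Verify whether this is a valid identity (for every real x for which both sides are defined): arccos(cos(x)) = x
Claim: arccos(cos(x)) = x.
Test a specific point where both sides are defined: x = -π/2.
LHS = arccos(cos(x)) ≈ 1.5708
RHS = x ≈ -1.5708
Since 1.5708 ≠ -1.5708, the equation fails at this point, so it cannot hold for every real x for which both sides are defined.
arccos only returns values in [0, π], so arccos(cos(x)) = x holds only for x in that interval, not for all real x.

Conclusion: No, this is NOT an identity.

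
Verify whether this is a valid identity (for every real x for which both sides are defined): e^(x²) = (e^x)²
Claim: e^(x²) = (e^x)².
Test a specific point where both sides are defined: x = 1.
LHS = e^(x²) ≈ 2.7183
RHS = (e^x)² ≈ 7.3891
Since 2.7183 ≠ 7.3891, the equation fails at this point, so it cannot hold for every real x for which both sides are defined.
(e^x)² = e^(2x), and 2x ≠ x² in general.

Conclusion: No, this is NOT an identity.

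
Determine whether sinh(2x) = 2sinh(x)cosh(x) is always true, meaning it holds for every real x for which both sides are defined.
Yes, this is an identity.

Claim: sinh(2x) = 2sinh(x)cosh(x).
Reasoning: 2sinh(x)cosh(x) = 2 · (e^x - e^-x)/2 · (e^x + e^-x)/2 = (e^(2x) - e^(-2x))/2 = sinh(2x).
So the two sides agree for every real x for which both sides are defined.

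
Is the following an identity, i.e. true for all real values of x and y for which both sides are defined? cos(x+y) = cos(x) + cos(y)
No, this is NOT an identity.

Claim: cos(x+y) = cos(x) + cos(y).
Test a specific point where both sides are defined: x = -π/4, y = -π/4.
LHS = cos(x+y) ≈ 0.0000
RHS = cos(x) + cos(y) ≈ 1.4142
Since 0.0000 ≠ 1.4142, the equation fails at this point, so it cannot hold for all real values of x and y for which both sides are defined.
The correct expansion is cos(x+y) = cos(x)cos(y) - sin(x)sin(y); cosine is not additive.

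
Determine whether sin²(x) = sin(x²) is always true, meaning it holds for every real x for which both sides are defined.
Claim: sin²(x) = sin(x²).
Test a specific point where both sides are defined: x = π/6.
LHS = sin²(x) ≈ 0.2500
RHS = sin(x²) ≈ 0.2707
Since 0.2500 ≠ 0.2707, the equation fails at this point, so it cannot hold for every real x for which both sides are defined.
sin²(x) means (sin x)², squaring the output; sin(x²) squares the input. These are different functions.

Conclusion: No, this is NOT an identity.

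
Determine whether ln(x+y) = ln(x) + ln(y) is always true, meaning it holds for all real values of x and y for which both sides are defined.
No, this is NOT an identity.

Claim: ln(x+y) = ln(x) + ln(y).
Test a specific point where both sides are defined: x = 1/2, y = 1/2.
LHS = ln(x+y) ≈ 0.0000
RHS = ln(x) + ln(y) ≈ -1.3863
Since 0.0000 ≠ -1.3863, the equation fails at this point, so it cannot hold for all real values of x and y for which both sides are defined.
ln(x) + ln(y) = ln(xy), not ln(x+y).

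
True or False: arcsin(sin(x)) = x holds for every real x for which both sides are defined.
False.

Claim: arcsin(sin(x)) = x.
Test a specific point where both sides are defined: x = 2π/3.
LHS = arcsin(sin(x)) ≈ 1.0472
RHS = x ≈ 2.0944
Since 1.0472 ≠ 2.0944, the equation fails at this point, so it cannot hold for every real x for which both sides are defined.
arcsin only returns values in [-π/2, π/2], so arcsin(sin(x)) = x holds only for x in that interval, not for all real x.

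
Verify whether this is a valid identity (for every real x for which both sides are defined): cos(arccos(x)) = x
Claim: cos(arccos(x)) = x.
Reasoning: For -1 ≤ x ≤ 1 (where arccos is defined), arccos(x) is by definition an angle whose cosine equals x. Taking the cosine of that angle returns x. (Note the other order, arccos(cos x) = x, is NOT an identity.)
So the two sides agree for every real x for which both sides are defined.

Conclusion: Yes, this is an identity.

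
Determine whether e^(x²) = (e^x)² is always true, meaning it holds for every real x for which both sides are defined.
No, this is NOT an identity.

Claim: e^(x²) = (e^x)².
Test a specific point where both sides are defined: x = 1.
LHS = e^(x²) ≈ 2.7183
RHS = (e^x)² ≈ 7.3891
Since 2.7183 ≠ 7.3891, the equation fails at this point, so it cannot hold for every real x for which both sides are defined.
(e^x)² = e^(2x), and 2x ≠ x² in general.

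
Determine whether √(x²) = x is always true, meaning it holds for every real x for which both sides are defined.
No, this is NOT an identity.

Claim: √(x²) = x.
Test a specific point where both sides are defined: x = -1.
LHS = √(x²) ≈ 1.0000
RHS = x ≈ -1.0000
Since 1.0000 ≠ -1.0000, the equation fails at this point, so it cannot hold for every real x for which both sides are defined.
√(x²) = |x|, which differs from x whenever x < 0 (both sides are defined for every real x).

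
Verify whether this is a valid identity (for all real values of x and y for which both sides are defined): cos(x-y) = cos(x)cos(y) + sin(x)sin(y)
Claim: cos(x-y) = cos(x)cos(y) + sin(x)sin(y).
Reasoning: Replace y by -y in cos(x+y) = cos(x)cos(y) - sin(x)sin(y) and use cos(-y) = cos(y), sin(-y) = -sin(y): cos(x-y) = cos(x)cos(y) + sin(x)sin(y).
So the two sides agree for all real values of x and y for which both sides are defined.

Conclusion: Yes, this is an identity.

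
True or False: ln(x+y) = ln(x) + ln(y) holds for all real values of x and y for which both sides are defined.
False.

Claim: ln(x+y) = ln(x) + ln(y).
Test a specific point where both sides are defined: x = 4, y = 3/2.
LHS = ln(x+y) ≈ 1.7047
RHS = ln(x) + ln(y) ≈ 1.7918
Since 1.7047 ≠ 1.7918, the equation fails at this point, so it cannot hold for all real values of x and y for which both sides are defined.
ln(x) + ln(y) = ln(xy), not ln(x+y).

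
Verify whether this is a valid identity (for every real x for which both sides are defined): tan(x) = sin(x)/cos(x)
Claim: tan(x) = sin(x)/cos(x).
Reasoning: For an angle x whose terminal point on the unit circle is (cos x, sin x), tan(x) is defined as the ratio (second coordinate)/(first coordinate) = sin(x)/cos(x), wherever cos(x) ≠ 0.
So the two sides agree for every real x for which both sides are defined.

Conclusion: Yes, this is an identity.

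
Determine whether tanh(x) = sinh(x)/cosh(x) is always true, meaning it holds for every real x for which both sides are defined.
Claim: tanh(x) = sinh(x)/cosh(x).
Reasoning: tanh(x) is defined as sinh(x)/cosh(x) = (e^x - e^-x)/(e^x + e^-x); cosh(x) ≥ 1 is never zero, so this holds for every real x.
So the two sides agree for every real x for which both sides are defined.

Conclusion: Yes, this is an identity.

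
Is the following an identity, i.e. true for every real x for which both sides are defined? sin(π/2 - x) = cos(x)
Claim: sin(π/2 - x) = cos(x).
Reasoning: Use sin(u - v) = sin(u)cos(v) - cos(u)sin(v) with u = π/2, v = x: sin(π/2)cos(x) - cos(π/2)sin(x) = 1·cos(x) - 0·sin(x) = cos(x).
So the two sides agree for every real x for which both sides are defined.

Conclusion: Yes, this is an identity.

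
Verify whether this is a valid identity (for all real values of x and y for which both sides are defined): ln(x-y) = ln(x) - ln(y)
Claim: ln(x-y) = ln(x) - ln(y).
Test a specific point where both sides are defined: x = 2, y = 3/2.
LHS = ln(x-y) ≈ -0.6931
RHS = ln(x) - ln(y) ≈ 0.2877
Since -0.6931 ≠ 0.2877, the equation fails at this point, so it cannot hold for all real values of x and y for which both sides are defined.
ln(x) - ln(y) = ln(x/y), not ln(x-y).

Conclusion: No, this is NOT an identity.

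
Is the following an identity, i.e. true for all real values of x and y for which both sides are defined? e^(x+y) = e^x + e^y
Claim: e^(x+y) = e^x + e^y.
Test a specific point where both sides are defined: x = 3, y = -2.
LHS = e^(x+y) ≈ 2.7183
RHS = e^x + e^y ≈ 20.2209
Since 2.7183 ≠ 20.2209, the equation fails at this point, so it cannot hold for all real values of x and y for which both sides are defined.
The correct rule is e^(x+y) = e^x · e^y (a product, not a sum).

Conclusion: No, this is NOT an identity.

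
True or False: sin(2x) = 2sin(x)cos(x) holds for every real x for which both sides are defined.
True.

Claim: sin(2x) = 2sin(x)cos(x).
Reasoning: Put y = x in the addition formula sin(x+y) = sin(x)cos(y) + cos(x)sin(y): sin(2x) = sin(x)cos(x) + cos(x)sin(x) = 2sin(x)cos(x).
So the two sides agree for every real x for which both sides are defined.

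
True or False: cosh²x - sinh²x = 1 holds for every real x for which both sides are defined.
True.

Claim: cosh²x - sinh²x = 1.
Reasoning: With cosh(x) = (e^x + e^-x)/2 and sinh(x) = (e^x - e^-x)/2: cosh²x = (e^(2x) + 2 + e^(-2x))/4 and sinh²x = (e^(2x) - 2 + e^(-2x))/4. Subtracting leaves 4/4 = 1.
So the two sides agree for every real x for which both sides are defined.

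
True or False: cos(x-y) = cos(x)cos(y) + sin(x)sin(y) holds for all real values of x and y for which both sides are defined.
True.

Claim: cos(x-y) = cos(x)cos(y) + sin(x)sin(y).
Reasoning: Replace y by -y in cos(x+y) = cos(x)cos(y) - sin(x)sin(y) and use cos(-y) = cos(y), sin(-y) = -sin(y): cos(x-y) = cos(x)cos(y) + sin(x)sin(y).
So the two sides agree for all real values of x and y for which both sides are defined.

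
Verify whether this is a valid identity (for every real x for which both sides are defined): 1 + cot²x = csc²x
Yes, this is an identity.

Claim: 1 + cot²x = csc²x.
Reasoning: Start from sin²x + cos²x = 1 and divide every term by sin²x (allowed wherever cot x and csc x are defined): 1 + cot²x = 1/sin²x = csc²x.
So the two sides agree for every real x for which both sides are defined.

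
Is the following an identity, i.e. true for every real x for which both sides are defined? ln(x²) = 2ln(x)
Yes, this is an identity.

Claim: ln(x²) = 2ln(x).
Reasoning: The right side requires x > 0. For x > 0, x² = (e^(ln x))² = e^(2ln x), so ln(x²) = 2ln(x). (For x < 0 the right side is undefined, so those values are outside the claim.)
So the two sides agree for every real x for which both sides are defined.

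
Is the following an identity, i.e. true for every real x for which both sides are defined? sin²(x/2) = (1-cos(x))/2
Claim: sin²(x/2) = (1-cos(x))/2.
Reasoning: Use cos(2θ) = 1 - 2sin²θ with θ = x/2: cos(x) = 1 - 2sin²(x/2). Solving for sin²(x/2) gives (1 - cos(x))/2.
So the two sides agree for every real x for which both sides are defined.

Conclusion: Yes, this is an identity.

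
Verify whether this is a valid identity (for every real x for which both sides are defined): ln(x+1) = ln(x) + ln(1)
Claim: ln(x+1) = ln(x) + ln(1).
Test a specific point where both sides are defined: x = 1.
LHS = ln(x+1) ≈ 0.6931
RHS = ln(x) + ln(1) ≈ 0.0000
Since 0.6931 ≠ 0.0000, the equation fails at this point, so it cannot hold for every real x for which both sides are defined.
ln(1) = 0, so the right side is just ln(x), which differs from ln(x+1).

Conclusion: No, this is NOT an identity.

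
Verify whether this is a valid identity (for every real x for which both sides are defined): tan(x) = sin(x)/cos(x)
Claim: tan(x) = sin(x)/cos(x).
Reasoning: For an angle x whose terminal point on the unit circle is (cos x, sin x), tan(x) is defined as the ratio (second coordinate)/(first coordinate) = sin(x)/cos(x), wherever cos(x) ≠ 0.
So the two sides agree for every real x for which both sides are defined.

Conclusion: Yes, this is an identity.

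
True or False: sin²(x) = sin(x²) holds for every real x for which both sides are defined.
Claim: sin²(x) = sin(x²).
Test a specific point where both sides are defined: x = π/4.
LHS = sin²(x) ≈ 0.5000
RHS = sin(x²) ≈ 0.5785
Since 0.5000 ≠ 0.5785, the equation fails at this point, so it cannot hold for every real x for which both sides are defined.
sin²(x) means (sin x)², squaring the output; sin(x²) squares the input. These are different functions.

Conclusion: False.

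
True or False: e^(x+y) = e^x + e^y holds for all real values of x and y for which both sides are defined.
False.

Claim: e^(x+y) = e^x + e^y.
Test a specific point where both sides are defined: x = 5, y = 2.
LHS = e^(x+y) ≈ 1096.6332
RHS = e^x + e^y ≈ 155.8022
Since 1096.6332 ≠ 155.8022, the equation fails at this point, so it cannot hold for all real values of x and y for which both sides are defined.
The correct rule is e^(x+y) = e^x · e^y (a product, not a sum).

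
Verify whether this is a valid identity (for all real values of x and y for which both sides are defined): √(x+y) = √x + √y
No, this is NOT an identity.

Claim: √(x+y) = √x + √y.
Test a specific point where both sides are defined: x = 2, y = 3.
LHS = √(x+y) ≈ 2.2361
RHS = √x + √y ≈ 3.1463
Since 2.2361 ≠ 3.1463, the equation fails at this point, so it cannot hold for all real values of x and y for which both sides are defined.
Squaring the right side gives x + 2√(xy) + y, not x + y.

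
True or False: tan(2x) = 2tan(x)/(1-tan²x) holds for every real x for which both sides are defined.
Claim: tan(2x) = 2tan(x)/(1-tan²x).
Reasoning: tan(2x) = sin(2x)/cos(2x) = 2sin(x)cos(x) / (cos²x - sin²x). Divide numerator and denominator by cos²x: 2tan(x) / (1 - tan²x).
So the two sides agree for every real x for which both sides are defined.

Conclusion: True.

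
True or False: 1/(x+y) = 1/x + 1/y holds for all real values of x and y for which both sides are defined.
Claim: 1/(x+y) = 1/x + 1/y.
Test a specific point where both sides are defined: x = 5, y = -2.
LHS = 1/(x+y) ≈ 0.3333
RHS = 1/x + 1/y ≈ -0.3000
Since 0.3333 ≠ -0.3000, the equation fails at this point, so it cannot hold for all real values of x and y for which both sides are defined.
1/x + 1/y = (x+y)/(xy), which is not 1/(x+y).

Conclusion: False.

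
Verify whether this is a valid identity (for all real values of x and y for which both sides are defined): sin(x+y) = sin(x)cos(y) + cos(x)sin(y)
Claim: sin(x+y) = sin(x)cos(y) + cos(x)sin(y).
Reasoning: By Euler's formula e^(i(x+y)) = e^(ix)·e^(iy) = (cos x + i·sin x)(cos y + i·sin y). The imaginary part of the left side is sin(x+y); the imaginary part of the product is sin(x)cos(y) + cos(x)sin(y).
So the two sides agree for all real values of x and y for which both sides are defined.

Conclusion: Yes, this is an identity.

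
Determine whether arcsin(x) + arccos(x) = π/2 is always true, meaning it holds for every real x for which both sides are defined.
Claim: arcsin(x) + arccos(x) = π/2.
Reasoning: Both sides are defined for -1 ≤ x ≤ 1. Let θ = arcsin(x), so sin θ = x and θ ∈ [-π/2, π/2]. Then cos(π/2 - θ) = sin θ = x and π/2 - θ ∈ [0, π], which is exactly the range of arccos, so arccos(x) = π/2 - θ. Adding: arcsin(x) + arccos(x) = θ + (π/2 - θ) = π/2.
So the two sides agree for every real x for which both sides are defined.

Conclusion: Yes, this is an identity.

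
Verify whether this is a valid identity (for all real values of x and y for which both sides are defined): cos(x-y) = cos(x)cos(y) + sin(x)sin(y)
Claim: cos(x-y) = cos(x)cos(y) + sin(x)sin(y).
Reasoning: Replace y by -y in cos(x+y) = cos(x)cos(y) - sin(x)sin(y) and use cos(-y) = cos(y), sin(-y) = -sin(y): cos(x-y) = cos(x)cos(y) + sin(x)sin(y).
So the two sides agree for all real values of x and y for which both sides are defined.

Conclusion: Yes, this is an identity.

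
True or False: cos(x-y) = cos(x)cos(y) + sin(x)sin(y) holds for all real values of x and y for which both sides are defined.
Claim: cos(x-y) = cos(x)cos(y) + sin(x)sin(y).
Reasoning: Replace y by -y in cos(x+y) = cos(x)cos(y) - sin(x)sin(y) and use cos(-y) = cos(y), sin(-y) = -sin(y): cos(x-y) = cos(x)cos(y) + sin(x)sin(y).
So the two sides agree for all real values of x and y for which both sides are defined.

Conclusion: True.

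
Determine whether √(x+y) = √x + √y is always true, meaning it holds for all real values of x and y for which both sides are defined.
Claim: √(x+y) = √x + √y.
Test a specific point where both sides are defined: x = 1/2, y = 5.
LHS = √(x+y) ≈ 2.3452
RHS = √x + √y ≈ 2.9432
Since 2.3452 ≠ 2.9432, the equation fails at this point, so it cannot hold for all real values of x and y for which both sides are defined.
Squaring the right side gives x + 2√(xy) + y, not x + y.

Conclusion: No, this is NOT an identity.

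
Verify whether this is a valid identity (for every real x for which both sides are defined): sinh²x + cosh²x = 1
No, this is NOT an identity.

Claim: sinh²x + cosh²x = 1.
Test a specific point where both sides are defined: x = 2.
LHS = sinh²x + cosh²x ≈ 27.3082
RHS = 1 ≈ 1.0000
Since 27.3082 ≠ 1.0000, the equation fails at this point, so it cannot hold for every real x for which both sides are defined.
The correct hyperbolic identity is cosh²x - sinh²x = 1 (a difference); the sum sinh²x + cosh²x equals cosh(2x).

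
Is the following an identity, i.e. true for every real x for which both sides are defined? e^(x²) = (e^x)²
No, this is NOT an identity.

Claim: e^(x²) = (e^x)².
Test a specific point where both sides are defined: x = -1.
LHS = e^(x²) ≈ 2.7183
RHS = (e^x)² ≈ 0.1353
Since 2.7183 ≠ 0.1353, the equation fails at this point, so it cannot hold for every real x for which both sides are defined.
(e^x)² = e^(2x), and 2x ≠ x² in general.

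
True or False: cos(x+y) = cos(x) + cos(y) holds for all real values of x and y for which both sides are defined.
False.

Claim: cos(x+y) = cos(x) + cos(y).
Test a specific point where both sides are defined: x = -π/4, y = -π/3.
LHS = cos(x+y) ≈ -0.2588
RHS = cos(x) + cos(y) ≈ 1.2071
Since -0.2588 ≠ 1.2071, the equation fails at this point, so it cannot hold for all real values of x and y for which both sides are defined.
The correct expansion is cos(x+y) = cos(x)cos(y) - sin(x)sin(y); cosine is not additive.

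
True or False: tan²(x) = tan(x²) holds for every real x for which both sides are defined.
False.

Claim: tan²(x) = tan(x²).
Test a specific point where both sides are defined: x = 2π/3.
LHS = tan²(x) ≈ 3.0000
RHS = tan(x²) ≈ 2.9590
Since 3.0000 ≠ 2.9590, the equation fails at this point, so it cannot hold for every real x for which both sides are defined.
tan²(x) means (tan x)², squaring the output; tan(x²) squares the input. These are different functions.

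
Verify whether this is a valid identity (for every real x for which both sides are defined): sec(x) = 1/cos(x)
Claim: sec(x) = 1/cos(x).
Reasoning: sec(x) is by definition the reciprocal of cos(x), wherever cos(x) ≠ 0.
So the two sides agree for every real x for which both sides are defined.

Conclusion: Yes, this is an identity.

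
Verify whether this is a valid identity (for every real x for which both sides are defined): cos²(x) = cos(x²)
Claim: cos²(x) = cos(x²).
Test a specific point where both sides are defined: x = π/4.
LHS = cos²(x) ≈ 0.5000
RHS = cos(x²) ≈ 0.8157
Since 0.5000 ≠ 0.8157, the equation fails at this point, so it cannot hold for every real x for which both sides are defined.
cos²(x) means (cos x)², squaring the output; cos(x²) squares the input. These are different functions.

Conclusion: No, this is NOT an identity.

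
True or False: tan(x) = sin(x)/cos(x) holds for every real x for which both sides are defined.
Claim: tan(x) = sin(x)/cos(x).
Reasoning: For an angle x whose terminal point on the unit circle is (cos x, sin x), tan(x) is defined as the ratio (second coordinate)/(first coordinate) = sin(x)/cos(x), wherever cos(x) ≠ 0.
So the two sides agree for every real x for which both sides are defined.

Conclusion: True.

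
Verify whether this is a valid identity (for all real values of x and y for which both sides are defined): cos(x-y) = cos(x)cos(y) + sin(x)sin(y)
Claim: cos(x-y) = cos(x)cos(y) + sin(x)sin(y).
Reasoning: Replace y by -y in cos(x+y) = cos(x)cos(y) - sin(x)sin(y) and use cos(-y) = cos(y), sin(-y) = -sin(y): cos(x-y) = cos(x)cos(y) + sin(x)sin(y).
So the two sides agree for all real values of x and y for which both sides are defined.

Conclusion: Yes, this is an identity.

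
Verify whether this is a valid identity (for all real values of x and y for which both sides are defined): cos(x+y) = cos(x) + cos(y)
Claim: cos(x+y) = cos(x) + cos(y).
Test a specific point where both sides are defined: x = -π/6, y = π.
LHS = cos(x+y) ≈ -0.8660
RHS = cos(x) + cos(y) ≈ -0.1340
Since -0.8660 ≠ -0.1340, the equation fails at this point, so it cannot hold for all real values of x and y for which both sides are defined.
The correct expansion is cos(x+y) = cos(x)cos(y) - sin(x)sin(y); cosine is not additive.

Conclusion: No, this is NOT an identity.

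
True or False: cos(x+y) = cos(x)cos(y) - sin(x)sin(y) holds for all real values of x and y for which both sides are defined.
True.

Claim: cos(x+y) = cos(x)cos(y) - sin(x)sin(y).
Reasoning: By Euler's formula e^(i(x+y)) = e^(ix)·e^(iy) = (cos x + i·sin x)(cos y + i·sin y). The real part of the left side is cos(x+y); the real part of the product is cos(x)cos(y) - sin(x)sin(y) (since i·i = -1).
So the two sides agree for all real values of x and y for which both sides are defined.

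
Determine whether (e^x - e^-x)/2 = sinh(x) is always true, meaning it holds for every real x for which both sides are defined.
Claim: (e^x - e^-x)/2 = sinh(x).
Reasoning: This is exactly the definition of the hyperbolic sine: sinh(x) := (e^x - e^-x)/2.
So the two sides agree for every real x for which both sides are defined.

Conclusion: Yes, this is an identity.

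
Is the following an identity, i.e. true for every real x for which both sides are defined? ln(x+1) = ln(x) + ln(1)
No, this is NOT an identity.

Claim: ln(x+1) = ln(x) + ln(1).
Test a specific point where both sides are defined: x = 1/2.
LHS = ln(x+1) ≈ 0.4055
RHS = ln(x) + ln(1) ≈ -0.6931
Since 0.4055 ≠ -0.6931, the equation fails at this point, so it cannot hold for every real x for which both sides are defined.
ln(1) = 0, so the right side is just ln(x), which differs from ln(x+1).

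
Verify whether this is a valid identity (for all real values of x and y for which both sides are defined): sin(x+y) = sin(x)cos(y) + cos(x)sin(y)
Yes, this is an identity.

Claim: sin(x+y) = sin(x)cos(y) + cos(x)sin(y).
Reasoning: By Euler's formula e^(i(x+y)) = e^(ix)·e^(iy) = (cos x + i·sin x)(cos y + i·sin y). The imaginary part of the left side is sin(x+y); the imaginary part of the product is sin(x)cos(y) + cos(x)sin(y).
So the two sides agree for all real values of x and y for which both sides are defined.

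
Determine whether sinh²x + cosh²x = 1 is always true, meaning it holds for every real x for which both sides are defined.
Claim: sinh²x + cosh²x = 1.
Test a specific point where both sides are defined: x = -3.
LHS = sinh²x + cosh²x ≈ 201.7156
RHS = 1 ≈ 1.0000
Since 201.7156 ≠ 1.0000, the equation fails at this point, so it cannot hold for every real x for which both sides are defined.
The correct hyperbolic identity is cosh²x - sinh²x = 1 (a difference); the sum sinh²x + cosh²x equals cosh(2x).

Conclusion: No, this is NOT an identity.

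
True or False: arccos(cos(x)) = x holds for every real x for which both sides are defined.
False.

Claim: arccos(cos(x)) = x.
Test a specific point where both sides are defined: x = -π/4.
LHS = arccos(cos(x)) ≈ 0.7854
RHS = x ≈ -0.7854
Since 0.7854 ≠ -0.7854, the equation fails at this point, so it cannot hold for every real x for which both sides are defined.
arccos only returns values in [0, π], so arccos(cos(x)) = x holds only for x in that interval, not for all real x.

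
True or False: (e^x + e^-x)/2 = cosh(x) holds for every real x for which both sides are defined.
Claim: (e^x + e^-x)/2 = cosh(x).
Reasoning: This is exactly the definition of the hyperbolic cosine: cosh(x) := (e^x + e^-x)/2.
So the two sides agree for every real x for which both sides are defined.

Conclusion: True.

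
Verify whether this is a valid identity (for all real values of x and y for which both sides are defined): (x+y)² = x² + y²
Claim: (x+y)² = x² + y².
Test a specific point where both sides are defined: x = -2, y = -2.
LHS = (x+y)² ≈ 16.0000
RHS = x² + y² ≈ 8.0000
Since 16.0000 ≠ 8.0000, the equation fails at this point, so it cannot hold for all real values of x and y for which both sides are defined.
The correct expansion is (x+y)² = x² + 2xy + y²; the cross term 2xy is missing.

Conclusion: No, this is NOT an identity.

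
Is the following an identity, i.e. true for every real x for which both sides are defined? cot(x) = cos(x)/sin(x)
Claim: cot(x) = cos(x)/sin(x).
Reasoning: cot(x) is defined as 1/tan(x) = 1/(sin(x)/cos(x)) = cos(x)/sin(x), wherever sin(x) ≠ 0.
So the two sides agree for every real x for which both sides are defined.

Conclusion: Yes, this is an identity.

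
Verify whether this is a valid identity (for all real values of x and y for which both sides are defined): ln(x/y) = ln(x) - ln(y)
Claim: ln(x/y) = ln(x) - ln(y).
Reasoning: Both sides are simultaneously defined only when x, y > 0. Write x = e^p, y = e^q. Then x/y = e^(p-q), so ln(x/y) = p - q = ln(x) - ln(y).
So the two sides agree for all real values of x and y for which both sides are defined.

Conclusion: Yes, this is an identity.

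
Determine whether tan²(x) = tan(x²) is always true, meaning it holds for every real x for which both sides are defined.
No, this is NOT an identity.

Claim: tan²(x) = tan(x²).
Test a specific point where both sides are defined: x = π.
LHS = tan²(x) ≈ 0.0000
RHS = tan(x²) ≈ 0.4767
Since 0.0000 ≠ 0.4767, the equation fails at this point, so it cannot hold for every real x for which both sides are defined.
tan²(x) means (tan x)², squaring the output; tan(x²) squares the input. These are different functions.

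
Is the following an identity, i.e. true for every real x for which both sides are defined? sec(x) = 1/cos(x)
Yes, this is an identity.

Claim: sec(x) = 1/cos(x).
Reasoning: sec(x) is by definition the reciprocal of cos(x), wherever cos(x) ≠ 0.
So the two sides agree for every real x for which both sides are defined.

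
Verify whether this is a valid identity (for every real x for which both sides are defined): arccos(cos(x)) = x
No, this is NOT an identity.

Claim: arccos(cos(x)) = x.
Test a specific point where both sides are defined: x = -π/2.
LHS = arccos(cos(x)) ≈ 1.5708
RHS = x ≈ -1.5708
Since 1.5708 ≠ -1.5708, the equation fails at this point, so it cannot hold for every real x for which both sides are defined.
arccos only returns values in [0, π], so arccos(cos(x)) = x holds only for x in that interval, not for all real x.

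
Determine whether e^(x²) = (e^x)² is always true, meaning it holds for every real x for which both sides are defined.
Claim: e^(x²) = (e^x)².
Test a specific point where both sides are defined: x = 3.
LHS = e^(x²) ≈ 8103.0839
RHS = (e^x)² ≈ 403.4288
Since 8103.0839 ≠ 403.4288, the equation fails at this point, so it cannot hold for every real x for which both sides are defined.
(e^x)² = e^(2x), and 2x ≠ x² in general.

Conclusion: No, this is NOT an identity.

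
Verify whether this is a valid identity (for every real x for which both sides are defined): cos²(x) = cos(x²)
No, this is NOT an identity.

Claim: cos²(x) = cos(x²).
Test a specific point where both sides are defined: x = 3π/4.
LHS = cos²(x) ≈ 0.5000
RHS = cos(x²) ≈ 0.7442
Since 0.5000 ≠ 0.7442, the equation fails at this point, so it cannot hold for every real x for which both sides are defined.
cos²(x) means (cos x)², squaring the output; cos(x²) squares the input. These are different functions.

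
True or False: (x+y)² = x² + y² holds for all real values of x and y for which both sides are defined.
Claim: (x+y)² = x² + y².
Test a specific point where both sides are defined: x = 3/2, y = 2.
LHS = (x+y)² ≈ 12.2500
RHS = x² + y² ≈ 6.2500
Since 12.2500 ≠ 6.2500, the equation fails at this point, so it cannot hold for all real values of x and y for which both sides are defined.
The correct expansion is (x+y)² = x² + 2xy + y²; the cross term 2xy is missing.

Conclusion: False.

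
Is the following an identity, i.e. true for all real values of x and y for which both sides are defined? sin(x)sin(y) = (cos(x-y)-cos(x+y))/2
Claim: sin(x)sin(y) = (cos(x-y)-cos(x+y))/2.
Reasoning: cos(x-y) = cos(x)cos(y) + sin(x)sin(y) and cos(x+y) = cos(x)cos(y) - sin(x)sin(y). Subtracting, cos(x-y) - cos(x+y) = 2sin(x)sin(y); divide by 2.
So the two sides agree for all real values of x and y for which both sides are defined.

Conclusion: Yes, this is an identity.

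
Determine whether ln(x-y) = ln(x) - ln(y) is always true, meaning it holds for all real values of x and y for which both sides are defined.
Claim: ln(x-y) = ln(x) - ln(y).
Test a specific point where both sides are defined: x = 2, y = 3/2.
LHS = ln(x-y) ≈ -0.6931
RHS = ln(x) - ln(y) ≈ 0.2877
Since -0.6931 ≠ 0.2877, the equation fails at this point, so it cannot hold for all real values of x and y for which both sides are defined.
ln(x) - ln(y) = ln(x/y), not ln(x-y).

Conclusion: No, this is NOT an identity.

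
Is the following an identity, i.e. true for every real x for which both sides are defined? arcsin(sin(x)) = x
No, this is NOT an identity.

Claim: arcsin(sin(x)) = x.
Test a specific point where both sides are defined: x = π.
LHS = arcsin(sin(x)) ≈ 0.0000
RHS = x ≈ 3.1416
Since 0.0000 ≠ 3.1416, the equation fails at this point, so it cannot hold for every real x for which both sides are defined.
arcsin only returns values in [-π/2, π/2], so arcsin(sin(x)) = x holds only for x in that interval, not for all real x.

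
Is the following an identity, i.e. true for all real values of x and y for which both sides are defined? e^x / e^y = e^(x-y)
Claim: e^x / e^y = e^(x-y).
Reasoning: 1/e^y = e^(-y), so e^x / e^y = e^x · e^(-y) = e^(x + (-y)) = e^(x-y) by the product rule for exponents.
So the two sides agree for all real values of x and y for which both sides are defined.

Conclusion: Yes, this is an identity.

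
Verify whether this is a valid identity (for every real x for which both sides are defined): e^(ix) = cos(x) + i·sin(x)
Yes, this is an identity.

Claim: e^(ix) = cos(x) + i·sin(x).
Reasoning: Euler's formula. Expand e^(ix) = Σ (ix)^k / k!. Since i² = -1, the even-k terms are Σ (-1)^m x^(2m)/(2m)! = cos(x) and the odd-k terms are i · Σ (-1)^m x^(2m+1)/(2m+1)! = i·sin(x).
So the two sides agree for every real x for which both sides are defined.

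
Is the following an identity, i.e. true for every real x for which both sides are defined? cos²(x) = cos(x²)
Claim: cos²(x) = cos(x²).
Test a specific point where both sides are defined: x = π.
LHS = cos²(x) ≈ 1.0000
RHS = cos(x²) ≈ -0.9027
Since 1.0000 ≠ -0.9027, the equation fails at this point, so it cannot hold for every real x for which both sides are defined.
cos²(x) means (cos x)², squaring the output; cos(x²) squares the input. These are different functions.

Conclusion: No, this is NOT an identity.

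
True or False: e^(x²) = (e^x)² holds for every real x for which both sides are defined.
Claim: e^(x²) = (e^x)².
Test a specific point where both sides are defined: x = 3.
LHS = e^(x²) ≈ 8103.0839
RHS = (e^x)² ≈ 403.4288
Since 8103.0839 ≠ 403.4288, the equation fails at this point, so it cannot hold for every real x for which both sides are defined.
(e^x)² = e^(2x), and 2x ≠ x² in general.

Conclusion: False.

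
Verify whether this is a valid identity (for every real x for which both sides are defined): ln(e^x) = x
Yes, this is an identity.

Claim: ln(e^x) = x.
Reasoning: ln is the inverse of the exponential: ln(e^x) asks for the exponent p with e^p = e^x, and since e^p is one-to-one that exponent is p = x.
So the two sides agree for every real x for which both sides are defined.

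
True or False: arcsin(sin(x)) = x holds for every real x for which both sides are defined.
Claim: arcsin(sin(x)) = x.
Test a specific point where both sides are defined: x = 2π/3.
LHS = arcsin(sin(x)) ≈ 1.0472
RHS = x ≈ 2.0944
Since 1.0472 ≠ 2.0944, the equation fails at this point, so it cannot hold for every real x for which both sides are defined.
arcsin only returns values in [-π/2, π/2], so arcsin(sin(x)) = x holds only for x in that interval, not for all real x.

Conclusion: False.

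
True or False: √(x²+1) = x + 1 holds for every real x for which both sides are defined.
Claim: √(x²+1) = x + 1.
Test a specific point where both sides are defined: x = 3.
LHS = √(x²+1) ≈ 3.1623
RHS = x + 1 ≈ 4.0000
Since 3.1623 ≠ 4.0000, the equation fails at this point, so it cannot hold for every real x for which both sides are defined.
(x+1)² = x² + 2x + 1 ≠ x² + 1 unless x = 0.

Conclusion: False.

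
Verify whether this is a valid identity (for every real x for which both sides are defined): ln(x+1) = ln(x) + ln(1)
No, this is NOT an identity.

Claim: ln(x+1) = ln(x) + ln(1).
Test a specific point where both sides are defined: x = 1/2.
LHS = ln(x+1) ≈ 0.4055
RHS = ln(x) + ln(1) ≈ -0.6931
Since 0.4055 ≠ -0.6931, the equation fails at this point, so it cannot hold for every real x for which both sides are defined.
ln(1) = 0, so the right side is just ln(x), which differs from ln(x+1).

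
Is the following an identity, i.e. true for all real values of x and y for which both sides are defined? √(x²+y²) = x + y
Claim: √(x²+y²) = x + y.
Test a specific point where both sides are defined: x = -2, y = 4.
LHS = √(x²+y²) ≈ 4.4721
RHS = x + y ≈ 2.0000
Since 4.4721 ≠ 2.0000, the equation fails at this point, so it cannot hold for all real values of x and y for which both sides are defined.
(x+y)² = x² + 2xy + y², not x² + y², so the square root does not split this way.

Conclusion: No, this is NOT an identity.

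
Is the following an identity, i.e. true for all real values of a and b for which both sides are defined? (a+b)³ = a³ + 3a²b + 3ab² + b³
Yes, this is an identity.

Claim: (a+b)³ = a³ + 3a²b + 3ab² + b³.
Reasoning: (a+b)³ = (a+b)(a+b)² = (a+b)(a² + 2ab + b²) = a³ + 2a²b + ab² + a²b + 2ab² + b³ = a³ + 3a²b + 3ab² + b³.
So the two sides agree for all real values of a and b for which both sides are defined.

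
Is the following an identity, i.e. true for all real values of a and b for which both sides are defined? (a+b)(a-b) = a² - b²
Claim: (a+b)(a-b) = a² - b².
Reasoning: Expand: (a+b)(a-b) = a² - ab + ba - b² = a² - b² (the cross terms cancel).
So the two sides agree for all real values of a and b for which both sides are defined.

Conclusion: Yes, this is an identity.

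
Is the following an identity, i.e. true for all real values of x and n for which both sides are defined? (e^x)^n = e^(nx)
Yes, this is an identity.

Claim: (e^x)^n = e^(nx).
Reasoning: e^x is a positive real number, and for a positive base B and real exponent n, B^n = e^(n·ln B). With B = e^x, ln B = x, so (e^x)^n = e^(n·x).
So the two sides agree for all real values of x and n for which both sides are defined.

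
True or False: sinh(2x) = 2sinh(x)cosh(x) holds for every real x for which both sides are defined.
Claim: sinh(2x) = 2sinh(x)cosh(x).
Reasoning: 2sinh(x)cosh(x) = 2 · (e^x - e^-x)/2 · (e^x + e^-x)/2 = (e^(2x) - e^(-2x))/2 = sinh(2x).
So the two sides agree for every real x for which both sides are defined.

Conclusion: True.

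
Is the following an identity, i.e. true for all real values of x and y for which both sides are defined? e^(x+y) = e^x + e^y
Claim: e^(x+y) = e^x + e^y.
Test a specific point where both sides are defined: x = 2, y = -2.
LHS = e^(x+y) ≈ 1.0000
RHS = e^x + e^y ≈ 7.5244
Since 1.0000 ≠ 7.5244, the equation fails at this point, so it cannot hold for all real values of x and y for which both sides are defined.
The correct rule is e^(x+y) = e^x · e^y (a product, not a sum).

Conclusion: No, this is NOT an identity.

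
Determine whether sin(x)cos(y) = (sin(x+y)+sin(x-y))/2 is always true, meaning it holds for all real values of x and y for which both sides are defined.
Yes, this is an identity.

Claim: sin(x)cos(y) = (sin(x+y)+sin(x-y))/2.
Reasoning: sin(x+y) = sin(x)cos(y) + cos(x)sin(y) and sin(x-y) = sin(x)cos(y) - cos(x)sin(y). Adding, sin(x+y) + sin(x-y) = 2sin(x)cos(y); divide by 2.
So the two sides agree for all real values of x and y for which both sides are defined.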